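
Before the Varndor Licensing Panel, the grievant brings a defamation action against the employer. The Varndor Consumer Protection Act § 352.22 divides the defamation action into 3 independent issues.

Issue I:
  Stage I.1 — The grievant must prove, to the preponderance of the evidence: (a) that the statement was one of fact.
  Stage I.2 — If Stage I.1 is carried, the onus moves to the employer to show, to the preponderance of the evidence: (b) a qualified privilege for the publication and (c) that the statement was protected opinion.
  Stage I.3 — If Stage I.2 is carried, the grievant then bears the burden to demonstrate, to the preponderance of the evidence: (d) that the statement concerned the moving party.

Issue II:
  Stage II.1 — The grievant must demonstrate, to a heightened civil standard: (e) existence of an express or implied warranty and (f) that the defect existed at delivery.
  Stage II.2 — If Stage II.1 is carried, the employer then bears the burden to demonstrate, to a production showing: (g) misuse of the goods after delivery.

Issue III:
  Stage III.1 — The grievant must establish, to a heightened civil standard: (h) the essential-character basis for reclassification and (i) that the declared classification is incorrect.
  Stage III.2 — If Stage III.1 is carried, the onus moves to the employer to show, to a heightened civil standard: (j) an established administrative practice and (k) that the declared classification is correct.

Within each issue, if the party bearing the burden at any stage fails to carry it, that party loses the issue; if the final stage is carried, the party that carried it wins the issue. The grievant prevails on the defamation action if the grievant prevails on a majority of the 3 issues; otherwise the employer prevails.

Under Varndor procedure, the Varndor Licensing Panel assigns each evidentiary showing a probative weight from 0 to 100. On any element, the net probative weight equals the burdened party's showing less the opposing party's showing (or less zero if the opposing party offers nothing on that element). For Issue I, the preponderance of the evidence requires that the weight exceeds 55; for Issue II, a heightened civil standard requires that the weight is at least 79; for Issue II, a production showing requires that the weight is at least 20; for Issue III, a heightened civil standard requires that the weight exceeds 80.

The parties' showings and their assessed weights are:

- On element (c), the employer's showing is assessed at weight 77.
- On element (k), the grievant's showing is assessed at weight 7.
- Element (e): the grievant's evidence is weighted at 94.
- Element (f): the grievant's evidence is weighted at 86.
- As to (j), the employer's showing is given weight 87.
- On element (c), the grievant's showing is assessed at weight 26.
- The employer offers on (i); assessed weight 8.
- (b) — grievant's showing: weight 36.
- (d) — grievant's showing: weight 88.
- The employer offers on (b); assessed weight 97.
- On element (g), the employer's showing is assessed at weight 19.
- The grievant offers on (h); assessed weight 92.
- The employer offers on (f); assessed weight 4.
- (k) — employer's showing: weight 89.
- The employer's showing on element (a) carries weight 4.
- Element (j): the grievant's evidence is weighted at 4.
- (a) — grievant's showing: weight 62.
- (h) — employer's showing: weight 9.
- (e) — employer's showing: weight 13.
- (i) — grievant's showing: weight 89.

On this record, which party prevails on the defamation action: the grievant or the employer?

— Issue I —
Stage I.1 (grievant, the preponderance of the evidence, weight exceeds 55): (a) net 62−4=58 > 55 — meets.
  All elements met. The burden passes to the employer.
Stage I.2 (employer, the preponderance of the evidence, weight exceeds 55): (b) net 97−36=61 > 55 — meets; (c) net 77−26=51 ≤ 55 — fails.
  Stage I.2 not carried; the employer fails its burden.
The grievant prevails on this issue.
— Issue II —
Stage II.1 (grievant, a heightened civil standard, weight is at least 79): (e) net 94−13=81 ≥ 79 — meets; (f) net 86−4=82 ≥ 79 — meets.
  Stage II.1 carried; the burden shifts to the employer.
Stage II.2 (employer, a production showing, weight is at least 20): (g) 19 < 20 — fails.
  Stage II.2 not carried; the employer fails its burden.
The grievant prevails on this issue.
— Issue III —
Stage III.1 (grievant, a heightened civil standard, weight exceeds 80): (h) net 92−9=83 > 80 — meets; (i) net 89−8=81 > 80 — meets.
  All elements met. The burden passes to the employer.
Stage III.2 (employer, a heightened civil standard, weight exceeds 80): (j) net 87−4=83 > 80 — meets; (k) net 89−7=82 > 80 — meets.
  Stage III.2 carried; the final stage is satisfied.
With every stage satisfied, the employer prevails on this issue.
Per-issue: Issue I → grievant; Issue II → grievant; Issue III → employer. The grievant must prevail on a majority of issues; overall, the grievant prevails.

grievant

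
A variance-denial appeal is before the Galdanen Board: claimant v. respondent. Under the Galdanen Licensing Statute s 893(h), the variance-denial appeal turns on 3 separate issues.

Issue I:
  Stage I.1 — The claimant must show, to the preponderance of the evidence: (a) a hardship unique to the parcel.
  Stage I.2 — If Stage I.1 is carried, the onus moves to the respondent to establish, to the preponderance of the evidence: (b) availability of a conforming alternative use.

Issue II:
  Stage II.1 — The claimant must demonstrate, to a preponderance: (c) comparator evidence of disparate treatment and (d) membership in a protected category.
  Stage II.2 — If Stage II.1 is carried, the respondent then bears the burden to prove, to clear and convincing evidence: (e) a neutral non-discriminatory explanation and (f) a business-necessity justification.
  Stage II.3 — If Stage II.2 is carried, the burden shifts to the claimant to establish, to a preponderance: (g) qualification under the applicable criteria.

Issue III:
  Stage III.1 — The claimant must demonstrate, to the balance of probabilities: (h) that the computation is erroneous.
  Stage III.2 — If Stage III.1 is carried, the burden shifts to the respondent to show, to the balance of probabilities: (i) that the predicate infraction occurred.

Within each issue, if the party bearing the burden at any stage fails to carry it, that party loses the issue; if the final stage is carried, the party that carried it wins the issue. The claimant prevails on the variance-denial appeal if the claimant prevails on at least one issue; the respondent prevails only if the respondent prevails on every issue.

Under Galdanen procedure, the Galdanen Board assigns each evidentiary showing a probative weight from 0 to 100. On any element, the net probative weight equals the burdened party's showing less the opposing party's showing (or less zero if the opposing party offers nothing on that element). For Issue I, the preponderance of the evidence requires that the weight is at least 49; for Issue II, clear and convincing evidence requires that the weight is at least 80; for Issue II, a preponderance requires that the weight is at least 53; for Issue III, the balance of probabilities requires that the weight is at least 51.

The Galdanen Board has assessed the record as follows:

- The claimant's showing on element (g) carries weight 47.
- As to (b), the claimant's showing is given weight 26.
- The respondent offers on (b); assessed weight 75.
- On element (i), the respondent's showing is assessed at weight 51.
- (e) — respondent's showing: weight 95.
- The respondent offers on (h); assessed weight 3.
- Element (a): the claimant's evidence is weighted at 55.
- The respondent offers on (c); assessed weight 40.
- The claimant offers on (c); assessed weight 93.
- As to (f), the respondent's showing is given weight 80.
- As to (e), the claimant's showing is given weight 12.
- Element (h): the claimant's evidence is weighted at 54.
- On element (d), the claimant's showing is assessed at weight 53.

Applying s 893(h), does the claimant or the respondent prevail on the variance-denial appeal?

respondent

— Issue I —
Stage I.1 (claimant, the preponderance of the evidence, weight is at least 49): (a) 55 ≥ 49 — meets.
  The claimant carries Stage I.1; the respondent now bears the burden.
Stage I.2 (respondent, the preponderance of the evidence, weight is at least 49): (b) net 75−26=49 ≥ 49 — meets.
  The respondent carries the last stage.
All stages carried — the respondent prevails on this issue.
— Issue II —
Stage II.1 — burden on claimant; standard: a preponderance (weight is at least 53).
    (c): 93 − 40 = 53 ≥ 53 [met]
    (d): 53 ≥ 53 [met]
  Stage II.1 carried; the burden shifts to the respondent.
Stage II.2 — burden on respondent; standard: clear and convincing evidence (weight is at least 80).
    (e): 95 − 12 = 83 ≥ 80 [met]
    (f): 80 ≥ 80 [met]
  Stage II.2 is satisfied; the onus moves to the claimant.
Stage II.3 — burden on claimant; standard: a preponderance (weight is at least 53).
    (g): 47 < 53 [not met]
  Stage II.3 not carried; the claimant fails its burden.
The analysis ends at Stage II.3; the respondent prevails on this issue.
— Issue III —
Stage III.1 (claimant, the balance of probabilities, weight is at least 51): (h) net 54−3=51 ≥ 51 — meets.
  The claimant carries Stage III.1; the respondent now bears the burden.
Stage III.2 (respondent, the balance of probabilities, weight is at least 51): (i) 51 ≥ 51 — meets.
  The respondent carries the last stage.
All stages carried — the respondent prevails on this issue.
Per-issue: Issue I → respondent; Issue II → respondent; Issue III → respondent. The claimant must prevail on at least one issue; overall, the respondent prevails.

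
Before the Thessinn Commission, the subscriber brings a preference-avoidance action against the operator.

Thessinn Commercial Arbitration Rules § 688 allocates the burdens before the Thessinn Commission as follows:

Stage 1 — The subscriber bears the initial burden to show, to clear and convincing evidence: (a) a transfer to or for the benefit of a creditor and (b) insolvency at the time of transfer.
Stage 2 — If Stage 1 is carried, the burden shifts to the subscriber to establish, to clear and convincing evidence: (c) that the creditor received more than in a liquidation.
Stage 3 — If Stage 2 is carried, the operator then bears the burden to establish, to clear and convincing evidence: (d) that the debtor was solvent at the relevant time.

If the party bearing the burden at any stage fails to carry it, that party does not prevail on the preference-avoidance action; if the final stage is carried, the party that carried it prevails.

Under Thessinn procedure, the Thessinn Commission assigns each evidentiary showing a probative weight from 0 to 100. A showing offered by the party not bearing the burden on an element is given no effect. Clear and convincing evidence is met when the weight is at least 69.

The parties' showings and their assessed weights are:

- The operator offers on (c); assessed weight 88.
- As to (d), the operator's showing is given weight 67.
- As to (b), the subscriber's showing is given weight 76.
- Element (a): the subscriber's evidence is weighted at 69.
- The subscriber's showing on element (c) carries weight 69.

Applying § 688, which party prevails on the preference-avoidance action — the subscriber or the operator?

subscriber

At Stage 1 the subscriber must meet clear and convincing evidence (weight is at least 69): on (a) the weight is 69, which does reach 69, so (a) meets the standard; on (b) the weight is 76, ≥ 69, so (b) meets the standard.
  Stage 1 is satisfied; the subscriber continues to bear the burden.
At Stage 2 the subscriber must meet clear and convincing evidence (weight is at least 69): on (c) the weight is 69 (the operator's 88 is given no effect), ≥ 69, so (c) meets the standard.
  The subscriber carries Stage 2; the operator now bears the burden.
At Stage 3 the operator must meet clear and convincing evidence (weight is at least 69): on (d) the weight is 67, < 69, so (d) does not meet the standard.
  Stage 3 not carried; the operator fails its burden.
The subscriber prevails.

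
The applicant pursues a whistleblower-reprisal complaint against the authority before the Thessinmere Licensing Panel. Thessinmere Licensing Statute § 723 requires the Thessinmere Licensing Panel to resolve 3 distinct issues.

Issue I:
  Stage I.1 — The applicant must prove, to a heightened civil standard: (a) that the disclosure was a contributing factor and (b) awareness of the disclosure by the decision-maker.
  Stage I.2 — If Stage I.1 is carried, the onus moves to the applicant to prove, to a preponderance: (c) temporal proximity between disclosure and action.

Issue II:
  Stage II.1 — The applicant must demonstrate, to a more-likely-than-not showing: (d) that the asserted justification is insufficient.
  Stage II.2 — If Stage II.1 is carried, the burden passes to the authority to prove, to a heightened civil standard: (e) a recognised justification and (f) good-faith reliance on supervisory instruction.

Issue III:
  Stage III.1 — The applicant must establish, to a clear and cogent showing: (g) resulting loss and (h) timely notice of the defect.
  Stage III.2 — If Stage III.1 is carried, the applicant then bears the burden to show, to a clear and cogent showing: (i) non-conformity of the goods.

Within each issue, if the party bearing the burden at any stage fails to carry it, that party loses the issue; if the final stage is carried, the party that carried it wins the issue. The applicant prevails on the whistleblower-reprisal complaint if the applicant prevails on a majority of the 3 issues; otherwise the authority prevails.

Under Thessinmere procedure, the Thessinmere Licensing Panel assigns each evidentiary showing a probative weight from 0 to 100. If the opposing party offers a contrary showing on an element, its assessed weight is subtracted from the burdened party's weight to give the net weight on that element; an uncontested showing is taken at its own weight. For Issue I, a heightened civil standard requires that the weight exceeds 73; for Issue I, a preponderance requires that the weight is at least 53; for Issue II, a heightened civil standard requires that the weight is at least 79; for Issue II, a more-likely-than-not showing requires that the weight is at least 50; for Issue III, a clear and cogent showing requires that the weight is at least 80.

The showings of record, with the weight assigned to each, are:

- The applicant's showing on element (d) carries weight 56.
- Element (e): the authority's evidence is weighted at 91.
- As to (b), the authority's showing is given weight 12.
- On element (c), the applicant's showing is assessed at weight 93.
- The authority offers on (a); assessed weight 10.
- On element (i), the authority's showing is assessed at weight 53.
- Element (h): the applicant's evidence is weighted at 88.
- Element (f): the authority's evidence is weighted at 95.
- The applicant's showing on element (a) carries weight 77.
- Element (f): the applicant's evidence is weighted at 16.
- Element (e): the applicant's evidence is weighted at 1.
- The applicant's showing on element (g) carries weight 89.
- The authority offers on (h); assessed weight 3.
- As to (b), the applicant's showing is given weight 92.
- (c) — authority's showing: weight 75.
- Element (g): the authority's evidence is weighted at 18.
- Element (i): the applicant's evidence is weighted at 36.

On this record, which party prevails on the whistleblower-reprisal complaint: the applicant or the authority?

— Issue I —
Stage I.1 — burden on applicant; standard: a heightened civil standard (weight exceeds 73).
    (a): 77 − 10 = 67 ≤ 73 [not met]
    (b): 92 − 12 = 80 > 73 [met]
  Stage I.1 not carried; the applicant fails its burden.
The authority prevails on this issue.
— Issue II —
Stage II.1 (applicant, a more-likely-than-not showing, weight is at least 50): (d) 56 ≥ 50 — meets.
  All elements met. The burden passes to the authority.
Stage II.2 (authority, a heightened civil standard, weight is at least 79): (e) net 91−1=90 ≥ 79 — meets; (f) net 95−16=79 ≥ 79 — meets.
  All elements met at the final stage.
All stages carried — the authority prevails on this issue.
— Issue III —
Stage III.1 (applicant, a clear and cogent showing, weight is at least 80): (g) net 89−18=71 < 80 — fails; (h) net 88−3=85 ≥ 80 — meets.
  Not every element is met, so the applicant fails to carry Stage III.1.
The analysis ends at Stage III.1; the authority prevails on this issue.
Per-issue: Issue I → authority; Issue II → authority; Issue III → authority. The applicant must prevail on a majority of issues; overall, the authority prevails.

authority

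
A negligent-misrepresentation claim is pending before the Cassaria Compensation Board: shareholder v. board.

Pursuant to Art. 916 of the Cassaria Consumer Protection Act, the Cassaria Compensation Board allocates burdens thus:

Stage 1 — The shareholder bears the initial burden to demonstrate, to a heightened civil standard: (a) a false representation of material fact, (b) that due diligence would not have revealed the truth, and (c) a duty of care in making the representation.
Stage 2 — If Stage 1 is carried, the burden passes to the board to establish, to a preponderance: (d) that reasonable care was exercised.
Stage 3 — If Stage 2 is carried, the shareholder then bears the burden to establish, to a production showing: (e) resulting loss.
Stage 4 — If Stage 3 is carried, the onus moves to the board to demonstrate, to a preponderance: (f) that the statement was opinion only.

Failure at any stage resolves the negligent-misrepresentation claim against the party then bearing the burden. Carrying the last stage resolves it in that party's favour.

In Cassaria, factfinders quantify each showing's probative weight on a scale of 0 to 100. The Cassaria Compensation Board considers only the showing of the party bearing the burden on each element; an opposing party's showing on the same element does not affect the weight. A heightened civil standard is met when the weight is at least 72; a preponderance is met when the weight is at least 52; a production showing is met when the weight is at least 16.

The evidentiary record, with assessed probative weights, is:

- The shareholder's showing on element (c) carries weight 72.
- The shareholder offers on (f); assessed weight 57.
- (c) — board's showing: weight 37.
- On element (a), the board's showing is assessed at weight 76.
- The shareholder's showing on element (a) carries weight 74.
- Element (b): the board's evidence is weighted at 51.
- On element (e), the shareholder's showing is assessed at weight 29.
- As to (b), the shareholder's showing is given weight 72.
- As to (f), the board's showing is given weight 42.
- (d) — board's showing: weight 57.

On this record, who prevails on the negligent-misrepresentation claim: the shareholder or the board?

shareholder

Stage 1 — burden on shareholder; standard: a heightened civil standard (weight is at least 72).
    (a): 74 (board's 76 disregarded) ≥ 72 [met]
    (b): 72 (board's 51 disregarded) ≥ 72 [met]
    (c): 72 (board's 37 disregarded) ≥ 72 [met]
  All elements met. The burden passes to the board.
Stage 2 — burden on board; standard: a preponderance (weight is at least 52).
    (d): 57 ≥ 52 [met]
  Stage 2 carried; the burden shifts to the shareholder.
Stage 3 — burden on shareholder; standard: a production showing (weight is at least 16).
    (e): 29 ≥ 16 [met]
  Stage 3 carried; the burden shifts to the board.
Stage 4 — burden on board; standard: a preponderance (weight is at least 52).
    (f): 42 (shareholder's 57 disregarded) < 52 [not met]
  Not every element is met, so the board fails to carry Stage 4.
The shareholder prevails.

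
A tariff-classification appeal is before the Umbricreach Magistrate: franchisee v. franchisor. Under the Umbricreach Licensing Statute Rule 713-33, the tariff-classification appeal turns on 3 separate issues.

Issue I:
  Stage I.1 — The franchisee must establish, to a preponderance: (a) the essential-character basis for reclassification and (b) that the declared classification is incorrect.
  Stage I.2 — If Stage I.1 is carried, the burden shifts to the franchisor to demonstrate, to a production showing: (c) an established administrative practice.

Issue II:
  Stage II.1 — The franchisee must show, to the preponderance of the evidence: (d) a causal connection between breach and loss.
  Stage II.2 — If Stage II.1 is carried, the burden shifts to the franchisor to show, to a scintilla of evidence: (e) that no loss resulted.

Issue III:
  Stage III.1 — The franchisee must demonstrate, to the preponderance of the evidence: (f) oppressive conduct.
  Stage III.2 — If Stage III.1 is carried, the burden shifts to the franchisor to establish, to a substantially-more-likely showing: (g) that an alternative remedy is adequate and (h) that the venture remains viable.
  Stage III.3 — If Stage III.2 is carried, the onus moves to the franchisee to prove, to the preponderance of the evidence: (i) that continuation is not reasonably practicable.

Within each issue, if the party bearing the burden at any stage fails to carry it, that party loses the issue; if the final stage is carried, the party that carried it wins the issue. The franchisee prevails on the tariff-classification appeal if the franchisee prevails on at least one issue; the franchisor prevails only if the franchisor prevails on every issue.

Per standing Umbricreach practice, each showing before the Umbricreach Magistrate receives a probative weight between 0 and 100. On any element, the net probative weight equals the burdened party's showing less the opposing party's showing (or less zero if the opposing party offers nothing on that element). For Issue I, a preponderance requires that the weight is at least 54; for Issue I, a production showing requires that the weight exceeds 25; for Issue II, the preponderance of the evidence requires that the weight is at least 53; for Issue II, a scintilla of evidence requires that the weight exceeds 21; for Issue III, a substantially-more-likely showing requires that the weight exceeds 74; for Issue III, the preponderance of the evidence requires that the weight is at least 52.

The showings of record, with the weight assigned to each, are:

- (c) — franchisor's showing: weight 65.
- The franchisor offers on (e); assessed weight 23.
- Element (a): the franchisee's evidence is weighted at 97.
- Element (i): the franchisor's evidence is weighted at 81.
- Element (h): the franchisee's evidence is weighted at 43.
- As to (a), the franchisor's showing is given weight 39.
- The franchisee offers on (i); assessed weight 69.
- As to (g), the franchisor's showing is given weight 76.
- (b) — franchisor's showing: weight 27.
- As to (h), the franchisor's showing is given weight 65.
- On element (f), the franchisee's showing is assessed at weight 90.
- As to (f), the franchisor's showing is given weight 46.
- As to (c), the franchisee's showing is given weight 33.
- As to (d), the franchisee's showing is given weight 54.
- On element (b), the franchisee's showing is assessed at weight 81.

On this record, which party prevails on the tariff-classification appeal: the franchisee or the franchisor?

franchisor

— Issue I —
At Stage I.1 the franchisee must meet a preponderance (weight is at least 54): on (a) the weight is 97 less the opposing 39 gives net 58, which does reach 54, so (a) meets the standard; on (b) the weight is 81 less the opposing 27 gives net 54, ≥ 54, so (b) meets the standard.
  All elements met. The burden passes to the franchisor.
At Stage I.2 the franchisor must meet a production showing (weight exceeds 25): on (c) the weight is 65 less the opposing 33 gives net 32, which does exceed 25, so (c) meets the standard.
  All elements met at the final stage.
All stages carried — the franchisor prevails on this issue.
— Issue II —
Stage II.1 (franchisee, the preponderance of the evidence, weight is at least 53): (d) 54 ≥ 53 — meets.
  The franchisee carries Stage II.1; the franchisor now bears the burden.
Stage II.2 (franchisor, a scintilla of evidence, weight exceeds 21): (e) 23 > 21 — meets.
  All elements met at the final stage.
All stages carried — the franchisor prevails on this issue.
— Issue III —
Stage III.1 (franchisee, the preponderance of the evidence, weight is at least 52): (f) net 90−46=44 < 52 — fails.
  Stage III.1 not carried; the franchisee fails its burden.
So the franchisor prevails on this issue.
Per-issue: Issue I → franchisor; Issue II → franchisor; Issue III → franchisor. The franchisee must prevail on at least one issue; overall, the franchisor prevails.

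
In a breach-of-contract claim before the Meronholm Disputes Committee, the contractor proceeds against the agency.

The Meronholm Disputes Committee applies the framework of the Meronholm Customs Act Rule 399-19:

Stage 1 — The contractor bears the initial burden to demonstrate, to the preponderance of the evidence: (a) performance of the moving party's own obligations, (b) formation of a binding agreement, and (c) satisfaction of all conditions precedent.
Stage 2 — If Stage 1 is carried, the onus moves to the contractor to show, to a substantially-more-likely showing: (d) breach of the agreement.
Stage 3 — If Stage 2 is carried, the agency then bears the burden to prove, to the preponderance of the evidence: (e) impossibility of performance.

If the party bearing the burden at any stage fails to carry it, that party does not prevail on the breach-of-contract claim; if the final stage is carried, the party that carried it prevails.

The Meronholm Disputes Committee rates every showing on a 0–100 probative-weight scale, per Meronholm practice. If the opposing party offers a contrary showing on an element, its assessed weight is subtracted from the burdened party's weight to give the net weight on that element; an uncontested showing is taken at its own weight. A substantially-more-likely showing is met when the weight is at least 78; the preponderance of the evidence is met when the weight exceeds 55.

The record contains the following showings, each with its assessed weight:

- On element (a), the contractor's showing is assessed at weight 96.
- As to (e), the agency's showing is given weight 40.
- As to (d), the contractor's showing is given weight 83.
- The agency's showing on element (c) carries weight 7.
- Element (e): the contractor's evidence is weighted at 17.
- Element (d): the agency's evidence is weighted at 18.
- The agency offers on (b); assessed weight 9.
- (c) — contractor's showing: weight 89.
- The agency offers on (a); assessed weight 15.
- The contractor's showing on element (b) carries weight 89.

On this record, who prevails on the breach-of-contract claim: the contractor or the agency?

agency

Stage 1 — burden on contractor; standard: the preponderance of the evidence (weight exceeds 55).
    (a): 96 − 15 = 81 > 55 [met]
    (b): 89 − 9 = 80 > 55 [met]
    (c): 89 − 7 = 82 > 55 [met]
  All elements met. The contractor retains the burden for Stage 2.
Stage 2 — burden on contractor; standard: a substantially-more-likely showing (weight is at least 78).
    (d): 83 − 18 = 65 < 78 [not met]
  Not every element is met, so the contractor fails to carry Stage 2.
The agency prevails.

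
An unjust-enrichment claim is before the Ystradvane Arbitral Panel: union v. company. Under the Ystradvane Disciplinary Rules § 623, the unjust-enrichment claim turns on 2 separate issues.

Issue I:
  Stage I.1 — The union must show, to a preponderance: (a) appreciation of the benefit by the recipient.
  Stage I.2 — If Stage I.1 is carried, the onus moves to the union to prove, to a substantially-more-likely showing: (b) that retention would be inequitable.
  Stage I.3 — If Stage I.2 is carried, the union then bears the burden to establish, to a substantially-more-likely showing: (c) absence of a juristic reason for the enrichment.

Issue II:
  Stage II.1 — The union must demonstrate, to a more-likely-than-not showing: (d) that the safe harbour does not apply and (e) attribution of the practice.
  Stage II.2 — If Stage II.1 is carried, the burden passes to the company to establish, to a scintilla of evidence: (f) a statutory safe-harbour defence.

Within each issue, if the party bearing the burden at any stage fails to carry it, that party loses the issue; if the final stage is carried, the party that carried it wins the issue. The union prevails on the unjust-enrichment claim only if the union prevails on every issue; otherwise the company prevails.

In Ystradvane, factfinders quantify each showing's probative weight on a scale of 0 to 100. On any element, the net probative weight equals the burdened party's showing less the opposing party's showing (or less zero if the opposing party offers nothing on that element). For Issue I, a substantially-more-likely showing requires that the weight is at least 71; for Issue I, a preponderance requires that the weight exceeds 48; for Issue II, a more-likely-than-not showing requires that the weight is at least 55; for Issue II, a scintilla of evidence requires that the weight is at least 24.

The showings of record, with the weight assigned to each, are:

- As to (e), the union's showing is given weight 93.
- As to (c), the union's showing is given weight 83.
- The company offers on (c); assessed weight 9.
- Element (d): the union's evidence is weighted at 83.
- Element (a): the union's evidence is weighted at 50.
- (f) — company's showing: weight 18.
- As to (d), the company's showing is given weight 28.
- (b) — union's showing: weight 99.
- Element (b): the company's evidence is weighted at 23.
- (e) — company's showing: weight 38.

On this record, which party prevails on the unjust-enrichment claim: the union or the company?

union

— Issue I —
At Stage I.1 the union must meet a preponderance (weight exceeds 48): on (a) the weight is 50, which does exceed 48, so (a) meets the standard.
  All elements met. The union retains the burden for Stage I.2.
At Stage I.2 the union must meet a substantially-more-likely showing (weight is at least 71): on (b) the weight is 99 less the opposing 23 gives net 76, ≥ 71, so (b) meets the standard.
  Stage I.2 is satisfied; the union continues to bear the burden.
At Stage I.3 the union must meet a substantially-more-likely showing (weight is at least 71): on (c) the weight is 83 less the opposing 9 gives net 74, which does reach 71, so (c) meets the standard.
  Stage I.3 carried; the final stage is satisfied.
All stages carried — the union prevails on this issue.
— Issue II —
At Stage II.1 the union must meet a more-likely-than-not showing (weight is at least 55): on (d) the weight is 83 less the opposing 28 gives net 55, ≥ 55, so (d) meets the standard; on (e) the weight is 93 less the opposing 38 gives net 55, ≥ 55, so (e) meets the standard.
  All elements met. The burden passes to the company.
At Stage II.2 the company must meet a scintilla of evidence (weight is at least 24): on (f) the weight is 18, < 24, so (f) does not meet the standard.
  Stage II.2 not carried; the company fails its burden.
So the union prevails on this issue.
Per-issue: Issue I → union; Issue II → union. The union must prevail on every issue; overall, the union prevails.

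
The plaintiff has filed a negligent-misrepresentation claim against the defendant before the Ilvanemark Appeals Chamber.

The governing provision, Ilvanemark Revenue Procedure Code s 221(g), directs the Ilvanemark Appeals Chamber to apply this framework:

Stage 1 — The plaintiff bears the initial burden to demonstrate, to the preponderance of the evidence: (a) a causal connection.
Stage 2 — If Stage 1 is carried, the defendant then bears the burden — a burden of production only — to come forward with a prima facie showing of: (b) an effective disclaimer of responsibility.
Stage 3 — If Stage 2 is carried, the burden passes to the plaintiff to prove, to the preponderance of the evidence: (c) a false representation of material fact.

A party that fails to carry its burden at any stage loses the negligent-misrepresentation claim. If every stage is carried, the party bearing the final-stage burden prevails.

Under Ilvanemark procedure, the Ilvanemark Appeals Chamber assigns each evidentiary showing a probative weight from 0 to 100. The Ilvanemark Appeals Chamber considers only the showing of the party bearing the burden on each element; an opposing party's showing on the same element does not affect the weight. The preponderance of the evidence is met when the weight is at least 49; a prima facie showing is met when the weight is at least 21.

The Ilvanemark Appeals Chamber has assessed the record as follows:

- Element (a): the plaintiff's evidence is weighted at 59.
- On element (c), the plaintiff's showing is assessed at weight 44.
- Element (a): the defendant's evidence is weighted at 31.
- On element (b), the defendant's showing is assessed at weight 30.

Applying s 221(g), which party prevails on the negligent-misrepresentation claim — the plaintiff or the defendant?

Stage 1 (plaintiff, the preponderance of the evidence, weight is at least 49): (a) 59 (defendant's 31 disregarded) ≥ 49 — meets.
  Stage 1 carried; the burden shifts to the defendant.
Stage 2 (defendant, a prima facie showing, weight is at least 21): (b) 30 ≥ 21 — meets.
  The defendant carries Stage 2; the plaintiff now bears the burden.
Stage 3 (plaintiff, the preponderance of the evidence, weight is at least 49): (c) 44 < 49 — fails.
  Not every element is met, so the plaintiff fails to carry Stage 3.
So the defendant prevails.

defendant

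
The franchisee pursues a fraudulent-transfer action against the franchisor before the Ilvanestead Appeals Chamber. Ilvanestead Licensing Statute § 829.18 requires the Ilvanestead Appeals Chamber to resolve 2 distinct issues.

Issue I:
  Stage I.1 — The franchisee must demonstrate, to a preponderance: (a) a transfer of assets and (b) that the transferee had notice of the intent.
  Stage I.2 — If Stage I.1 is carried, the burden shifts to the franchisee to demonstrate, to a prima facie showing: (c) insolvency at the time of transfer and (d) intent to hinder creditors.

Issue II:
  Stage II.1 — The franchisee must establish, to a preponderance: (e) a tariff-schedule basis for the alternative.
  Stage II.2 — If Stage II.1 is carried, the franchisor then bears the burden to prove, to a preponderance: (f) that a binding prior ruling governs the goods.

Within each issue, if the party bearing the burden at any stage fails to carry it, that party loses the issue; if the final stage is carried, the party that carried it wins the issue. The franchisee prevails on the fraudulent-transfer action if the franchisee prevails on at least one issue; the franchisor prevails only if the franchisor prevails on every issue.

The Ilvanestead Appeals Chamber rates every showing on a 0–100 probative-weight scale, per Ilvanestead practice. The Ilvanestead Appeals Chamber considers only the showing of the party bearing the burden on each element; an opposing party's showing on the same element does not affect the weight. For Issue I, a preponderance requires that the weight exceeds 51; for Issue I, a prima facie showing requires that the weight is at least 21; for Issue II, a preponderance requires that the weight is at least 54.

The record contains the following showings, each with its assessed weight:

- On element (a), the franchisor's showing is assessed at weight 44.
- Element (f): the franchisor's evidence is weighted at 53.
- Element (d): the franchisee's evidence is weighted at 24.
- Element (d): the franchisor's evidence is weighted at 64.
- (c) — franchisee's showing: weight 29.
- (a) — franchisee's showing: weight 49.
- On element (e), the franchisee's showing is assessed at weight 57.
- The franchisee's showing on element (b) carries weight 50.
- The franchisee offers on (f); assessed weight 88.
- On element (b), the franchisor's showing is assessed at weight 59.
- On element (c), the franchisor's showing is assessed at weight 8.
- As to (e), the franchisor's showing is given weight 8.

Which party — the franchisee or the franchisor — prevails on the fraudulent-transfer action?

— Issue I —
Stage I.1 (franchisee, a preponderance, weight exceeds 51): (a) 49 (franchisor's 44 disregarded) ≤ 51 — fails; (b) 50 (franchisor's 59 disregarded) ≤ 51 — fails.
  Not every element is met, so the franchisee fails to carry Stage I.1.
The analysis ends at Stage I.1; the franchisor prevails on this issue.
— Issue II —
Stage II.1 (franchisee, a preponderance, weight is at least 54): (e) 57 (franchisor's 8 disregarded) ≥ 54 — meets.
  Stage II.1 carried; the burden shifts to the franchisor.
Stage II.2 (franchisor, a preponderance, weight is at least 54): (f) 53 (franchisee's 88 disregarded) < 54 — fails.
  The franchisor does not carry Stage II.2.
The franchisee prevails on this issue.
Per-issue: Issue I → franchisor; Issue II → franchisee. The franchisee must prevail on at least one issue; overall, the franchisee prevails.

franchisee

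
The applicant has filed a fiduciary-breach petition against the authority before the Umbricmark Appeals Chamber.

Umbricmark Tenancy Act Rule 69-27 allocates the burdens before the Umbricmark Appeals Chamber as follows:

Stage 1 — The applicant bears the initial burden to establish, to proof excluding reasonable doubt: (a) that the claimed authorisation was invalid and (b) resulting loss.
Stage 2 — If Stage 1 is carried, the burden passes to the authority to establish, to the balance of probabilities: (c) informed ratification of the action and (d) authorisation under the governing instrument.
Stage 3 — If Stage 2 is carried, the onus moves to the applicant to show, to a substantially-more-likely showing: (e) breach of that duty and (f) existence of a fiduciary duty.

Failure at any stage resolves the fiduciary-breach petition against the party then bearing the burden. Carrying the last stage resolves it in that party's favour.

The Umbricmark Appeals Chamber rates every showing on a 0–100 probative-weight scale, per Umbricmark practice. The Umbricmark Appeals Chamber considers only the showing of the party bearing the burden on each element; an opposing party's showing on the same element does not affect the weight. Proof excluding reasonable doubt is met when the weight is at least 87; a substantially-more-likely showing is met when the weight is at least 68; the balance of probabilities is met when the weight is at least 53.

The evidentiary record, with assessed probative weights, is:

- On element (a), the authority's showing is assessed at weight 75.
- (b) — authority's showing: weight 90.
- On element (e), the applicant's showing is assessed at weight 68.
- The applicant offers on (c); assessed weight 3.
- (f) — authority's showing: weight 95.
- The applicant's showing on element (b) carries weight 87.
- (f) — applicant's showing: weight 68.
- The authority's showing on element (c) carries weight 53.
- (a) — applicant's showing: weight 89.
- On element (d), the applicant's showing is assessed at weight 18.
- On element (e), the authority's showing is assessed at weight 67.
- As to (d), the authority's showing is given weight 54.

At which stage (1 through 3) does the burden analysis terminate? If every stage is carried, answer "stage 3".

stage 3

At Stage 1 the applicant must meet proof excluding reasonable doubt (weight is at least 87): on (a) the weight is 89 (the authority's 75 is given no effect), which does reach 87, so (a) meets the standard; on (b) the weight is 87 (the authority's 90 is given no effect), which does reach 87, so (b) meets the standard.
  All elements met. The burden passes to the authority.
At Stage 2 the authority must meet the balance of probabilities (weight is at least 53): on (c) the weight is 53 (the applicant's 3 is given no effect), ≥ 53, so (c) meets the standard; on (d) the weight is 54 (the applicant's 18 is given no effect), ≥ 53, so (d) meets the standard.
  Stage 2 is satisfied; the onus moves to the applicant.
At Stage 3 the applicant must meet a substantially-more-likely showing (weight is at least 68): on (e) the weight is 68 (the authority's 67 is given no effect), ≥ 68, so (e) meets the standard; on (f) the weight is 68 (the authority's 95 is given no effect), ≥ 68, so (f) meets the standard.
  Stage 3 carried; the final stage is satisfied.
With every stage satisfied, the applicant prevails.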